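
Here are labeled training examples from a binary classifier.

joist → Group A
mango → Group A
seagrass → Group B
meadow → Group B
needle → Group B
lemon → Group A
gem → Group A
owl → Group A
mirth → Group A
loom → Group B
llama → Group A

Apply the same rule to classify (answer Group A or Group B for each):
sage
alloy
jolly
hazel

The simplest hypothesis consistent with all the labels is: odd length.
sage → length 4 → Group B.
alloy → length 5 → Group A.
jolly → length 5 → Group A.
hazel → length 5 → Group A.

Group B, Group A, Group A, Group A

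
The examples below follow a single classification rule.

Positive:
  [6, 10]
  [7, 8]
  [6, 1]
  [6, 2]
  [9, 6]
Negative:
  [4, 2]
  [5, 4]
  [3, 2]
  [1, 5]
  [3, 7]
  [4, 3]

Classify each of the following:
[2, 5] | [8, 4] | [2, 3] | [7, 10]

All 'Positive' examples share one property — first ≥ 6 — and every 'Negative' example lacks it.

Negative, Positive, Negative, Positive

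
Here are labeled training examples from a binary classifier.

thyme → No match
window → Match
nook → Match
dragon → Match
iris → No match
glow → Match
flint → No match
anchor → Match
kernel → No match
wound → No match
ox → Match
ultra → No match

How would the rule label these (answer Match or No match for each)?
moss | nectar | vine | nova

Every 'Match' example satisfies: even length AND contains 'o'. None of the 'No match' examples do.
moss: length 4, has 'o' — qualifies, so Match. nectar: length 6, no 'o' — fails the rule, so No match. vine: length 4, no 'o' — fails the rule, so No match. nova: length 4, has 'o' — qualifies, so Match.

Match, No match, No match, Match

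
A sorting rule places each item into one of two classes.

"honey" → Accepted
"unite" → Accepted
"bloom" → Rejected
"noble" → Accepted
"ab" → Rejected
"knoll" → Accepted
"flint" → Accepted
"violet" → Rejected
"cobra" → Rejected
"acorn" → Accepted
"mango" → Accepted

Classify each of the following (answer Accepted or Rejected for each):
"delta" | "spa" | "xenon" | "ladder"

Rejected, Rejected, Accepted, Rejected

The classifier is using: contains 'n'.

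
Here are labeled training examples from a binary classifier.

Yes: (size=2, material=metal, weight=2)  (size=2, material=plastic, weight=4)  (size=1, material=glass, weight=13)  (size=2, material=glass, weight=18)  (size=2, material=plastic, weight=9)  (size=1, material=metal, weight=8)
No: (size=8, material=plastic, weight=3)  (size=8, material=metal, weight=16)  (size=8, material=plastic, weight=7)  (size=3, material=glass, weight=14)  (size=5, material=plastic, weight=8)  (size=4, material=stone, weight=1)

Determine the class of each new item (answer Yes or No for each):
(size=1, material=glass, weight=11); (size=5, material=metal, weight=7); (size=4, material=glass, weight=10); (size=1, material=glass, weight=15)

All 'Yes' examples share one property — size ≤ 2 — and every 'No' example lacks it.

Yes, No, No, Yes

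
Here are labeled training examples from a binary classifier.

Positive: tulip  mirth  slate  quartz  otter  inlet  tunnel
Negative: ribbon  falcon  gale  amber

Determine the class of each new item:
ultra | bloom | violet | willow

Positive, Negative, Positive, Negative

One predicate separates the groups cleanly: contains 't'.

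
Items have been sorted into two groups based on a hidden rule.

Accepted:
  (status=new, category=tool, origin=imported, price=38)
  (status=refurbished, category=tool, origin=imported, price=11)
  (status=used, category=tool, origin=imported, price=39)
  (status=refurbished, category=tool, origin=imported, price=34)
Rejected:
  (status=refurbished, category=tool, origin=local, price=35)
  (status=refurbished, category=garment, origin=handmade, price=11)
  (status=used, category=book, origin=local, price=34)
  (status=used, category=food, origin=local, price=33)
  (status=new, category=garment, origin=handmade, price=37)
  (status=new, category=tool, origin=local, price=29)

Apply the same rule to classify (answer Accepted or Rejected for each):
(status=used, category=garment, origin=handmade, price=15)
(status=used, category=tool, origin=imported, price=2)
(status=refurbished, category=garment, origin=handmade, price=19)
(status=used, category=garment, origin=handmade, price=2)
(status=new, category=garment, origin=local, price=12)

The pattern is that an item is 'Accepted' exactly when: origin is imported.
(status=used, category=garment, origin=handmade, price=15) → origin is handmade → Rejected.
(status=used, category=tool, origin=imported, price=2) → origin is imported → Accepted.
(status=refurbished, category=garment, origin=handmade, price=19) → origin is handmade → Rejected.
(status=used, category=garment, origin=handmade, price=2) → origin is handmade → Rejected.
(status=new, category=garment, origin=local, price=12) → origin is local → Rejected.

Rejected, Accepted, Rejected, Rejected, Rejected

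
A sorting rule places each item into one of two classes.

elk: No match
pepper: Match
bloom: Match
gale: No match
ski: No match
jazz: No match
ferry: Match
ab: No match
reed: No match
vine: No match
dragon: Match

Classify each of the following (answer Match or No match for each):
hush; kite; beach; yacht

Rule: length ≥ 5. This holds for each 'Match' example and fails for each 'No match' one.
hush: No match (length 4). kite: No match (length 4). beach: Match (length 5). yacht: Match (length 5).

No match, No match, Match, Match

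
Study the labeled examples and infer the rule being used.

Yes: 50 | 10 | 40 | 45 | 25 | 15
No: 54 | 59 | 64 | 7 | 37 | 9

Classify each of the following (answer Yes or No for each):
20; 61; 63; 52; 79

Every 'Yes' example satisfies: multiple of 5. None of the 'No' examples do.
20: 20 = 5·4, has this property → Yes.
61: 61 = 5·12 + 1, doesn't qualify → No.
63: 63 = 5·12 + 3, doesn't qualify → No.
52: 52 = 5·10 + 2, doesn't qualify → No.
79: 79 = 5·15 + 4, doesn't qualify → No.

Yes, No, No, No, No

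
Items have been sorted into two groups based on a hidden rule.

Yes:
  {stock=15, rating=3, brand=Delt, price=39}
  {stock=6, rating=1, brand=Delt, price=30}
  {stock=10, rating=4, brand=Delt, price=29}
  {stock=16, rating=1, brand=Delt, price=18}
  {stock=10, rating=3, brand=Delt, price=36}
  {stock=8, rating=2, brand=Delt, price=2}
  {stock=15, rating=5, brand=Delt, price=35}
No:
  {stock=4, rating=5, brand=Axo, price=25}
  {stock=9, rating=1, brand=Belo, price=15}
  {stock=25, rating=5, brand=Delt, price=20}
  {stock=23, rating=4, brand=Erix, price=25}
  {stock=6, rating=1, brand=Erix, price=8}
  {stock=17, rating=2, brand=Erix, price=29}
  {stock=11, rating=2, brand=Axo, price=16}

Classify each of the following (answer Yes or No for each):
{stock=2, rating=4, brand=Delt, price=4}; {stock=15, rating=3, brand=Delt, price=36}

Yes, Yes

The simplest hypothesis consistent with all the labels is: brand is Delt AND stock ≤ 16.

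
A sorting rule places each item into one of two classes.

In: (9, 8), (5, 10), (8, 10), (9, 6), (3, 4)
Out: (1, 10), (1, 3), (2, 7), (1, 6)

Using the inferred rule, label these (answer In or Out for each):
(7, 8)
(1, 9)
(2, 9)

In, Out, Out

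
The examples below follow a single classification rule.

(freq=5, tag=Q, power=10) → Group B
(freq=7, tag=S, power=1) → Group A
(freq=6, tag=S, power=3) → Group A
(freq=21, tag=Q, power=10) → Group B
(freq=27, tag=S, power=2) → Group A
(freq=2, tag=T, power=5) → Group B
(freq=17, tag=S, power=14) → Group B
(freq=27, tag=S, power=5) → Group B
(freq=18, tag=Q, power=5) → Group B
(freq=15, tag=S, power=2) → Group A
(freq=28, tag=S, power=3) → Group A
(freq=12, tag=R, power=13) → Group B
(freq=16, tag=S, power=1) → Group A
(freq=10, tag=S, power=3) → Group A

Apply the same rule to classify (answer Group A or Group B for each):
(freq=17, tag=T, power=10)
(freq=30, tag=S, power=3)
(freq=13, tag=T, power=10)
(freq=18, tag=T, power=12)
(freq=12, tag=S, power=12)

The simplest hypothesis consistent with all the labels is: power ≤ 3.

Group B, Group A, Group B, Group B, Group B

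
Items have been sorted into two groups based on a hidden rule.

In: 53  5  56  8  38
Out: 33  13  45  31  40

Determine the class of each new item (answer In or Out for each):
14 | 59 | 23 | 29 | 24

In, In, In, In, Out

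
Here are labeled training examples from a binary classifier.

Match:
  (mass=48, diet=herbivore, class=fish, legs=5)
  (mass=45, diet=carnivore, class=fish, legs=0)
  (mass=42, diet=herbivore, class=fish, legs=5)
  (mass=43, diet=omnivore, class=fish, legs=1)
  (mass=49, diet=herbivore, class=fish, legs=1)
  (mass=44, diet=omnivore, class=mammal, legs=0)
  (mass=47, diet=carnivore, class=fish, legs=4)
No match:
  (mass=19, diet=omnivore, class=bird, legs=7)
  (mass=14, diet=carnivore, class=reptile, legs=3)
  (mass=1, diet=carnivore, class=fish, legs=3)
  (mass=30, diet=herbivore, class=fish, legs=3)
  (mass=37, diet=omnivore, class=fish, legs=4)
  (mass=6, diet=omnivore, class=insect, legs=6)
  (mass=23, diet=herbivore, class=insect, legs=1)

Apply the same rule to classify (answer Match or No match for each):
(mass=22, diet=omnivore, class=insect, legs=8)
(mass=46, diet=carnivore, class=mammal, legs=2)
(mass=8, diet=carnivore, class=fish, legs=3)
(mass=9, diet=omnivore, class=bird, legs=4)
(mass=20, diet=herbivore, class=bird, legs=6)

All 'Match' examples share one property — mass ≥ 42 — and every 'No match' example lacks it.
(mass=22, diet=omnivore, class=insect, legs=8): No match (mass = 22).
(mass=46, diet=carnivore, class=mammal, legs=2): Match (mass = 46).
(mass=8, diet=carnivore, class=fish, legs=3): No match (mass = 8).
(mass=9, diet=omnivore, class=bird, legs=4): No match (mass = 9).
(mass=20, diet=herbivore, class=bird, legs=6): No match (mass = 20).

No match, Match, No match, No match, No match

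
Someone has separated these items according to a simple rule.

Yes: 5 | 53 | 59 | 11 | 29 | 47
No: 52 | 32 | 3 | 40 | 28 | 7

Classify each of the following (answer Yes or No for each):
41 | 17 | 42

Yes, Yes, No

Comparing the two groups points to one rule — ≡ 5 (mod 6).
Yes: 41, since 41 mod 6 = 5. Yes: 17, since 17 mod 6 = 5. No: 42, since 42 mod 6 = 0.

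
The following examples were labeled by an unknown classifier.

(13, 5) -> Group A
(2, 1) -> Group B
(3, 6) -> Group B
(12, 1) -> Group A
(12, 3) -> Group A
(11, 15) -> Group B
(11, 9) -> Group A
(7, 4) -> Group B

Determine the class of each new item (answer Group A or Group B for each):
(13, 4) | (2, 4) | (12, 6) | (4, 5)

Group A, Group B, Group A, Group B

All 'Group A' examples share one property — first > second AND sum ≥ 13 — and every 'Group B' example lacks it.
(13, 4) → 13 > 4, 13+4 = 17 → Group A. (2, 4) → 2 < 4, 2+4 = 6 → Group B. (12, 6) → 12 > 6, 12+6 = 18 → Group A. (4, 5) → 4 < 5, 4+5 = 9 → Group B.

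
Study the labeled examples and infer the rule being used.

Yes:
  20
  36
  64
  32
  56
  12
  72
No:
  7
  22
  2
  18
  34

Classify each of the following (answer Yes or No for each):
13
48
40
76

No, Yes, Yes, Yes

One predicate separates the groups cleanly: multiple of 4.
13: No (13 = 4·3 + 1).
48: Yes (48 = 4·12).
40: Yes (40 = 4·10).
76: Yes (76 = 4·19).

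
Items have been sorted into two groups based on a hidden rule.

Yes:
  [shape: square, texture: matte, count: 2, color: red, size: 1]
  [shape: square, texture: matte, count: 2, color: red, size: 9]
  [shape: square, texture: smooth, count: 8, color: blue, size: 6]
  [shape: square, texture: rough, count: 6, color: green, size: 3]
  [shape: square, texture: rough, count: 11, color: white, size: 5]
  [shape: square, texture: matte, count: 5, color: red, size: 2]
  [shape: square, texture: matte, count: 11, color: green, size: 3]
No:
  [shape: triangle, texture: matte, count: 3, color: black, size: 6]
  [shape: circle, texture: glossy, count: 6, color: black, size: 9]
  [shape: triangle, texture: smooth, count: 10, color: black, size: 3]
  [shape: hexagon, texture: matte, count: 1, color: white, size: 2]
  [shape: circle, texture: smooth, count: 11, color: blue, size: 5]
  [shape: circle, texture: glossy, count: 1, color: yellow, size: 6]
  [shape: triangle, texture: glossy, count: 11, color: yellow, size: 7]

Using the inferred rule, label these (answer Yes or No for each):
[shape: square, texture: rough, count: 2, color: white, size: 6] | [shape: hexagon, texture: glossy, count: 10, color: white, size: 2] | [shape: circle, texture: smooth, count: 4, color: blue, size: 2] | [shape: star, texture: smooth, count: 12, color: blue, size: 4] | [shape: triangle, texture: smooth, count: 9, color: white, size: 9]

Yes, No, No, No, No

A rule that fits every label: shape is square — true of each 'Yes' example, false of each 'No' one.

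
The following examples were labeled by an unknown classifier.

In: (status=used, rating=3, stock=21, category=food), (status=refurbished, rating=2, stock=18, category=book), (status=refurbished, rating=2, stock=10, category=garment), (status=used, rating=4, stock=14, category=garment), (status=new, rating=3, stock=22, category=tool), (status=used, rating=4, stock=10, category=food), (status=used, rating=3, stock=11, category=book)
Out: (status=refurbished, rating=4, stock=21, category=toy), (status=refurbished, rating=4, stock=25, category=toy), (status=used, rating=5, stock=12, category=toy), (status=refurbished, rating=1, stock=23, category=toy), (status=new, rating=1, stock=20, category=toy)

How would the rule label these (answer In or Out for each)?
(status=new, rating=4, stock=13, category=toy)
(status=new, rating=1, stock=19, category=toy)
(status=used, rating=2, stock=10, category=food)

Out, Out, In

Rule: category is not toy. This holds for each 'In' example and fails for each 'Out' one.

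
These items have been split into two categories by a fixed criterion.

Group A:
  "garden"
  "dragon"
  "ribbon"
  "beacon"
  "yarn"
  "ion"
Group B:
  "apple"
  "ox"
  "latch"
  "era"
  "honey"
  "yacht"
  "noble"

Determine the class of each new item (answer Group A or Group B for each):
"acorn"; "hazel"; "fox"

Group A, Group B, Group B

One predicate separates the groups cleanly: ends with 'n'.
"acorn": ends with 'n', matches → Group A.
"hazel": ends with 'l', does not satisfy this → Group B.
"fox": ends with 'x', does not satisfy this → Group B.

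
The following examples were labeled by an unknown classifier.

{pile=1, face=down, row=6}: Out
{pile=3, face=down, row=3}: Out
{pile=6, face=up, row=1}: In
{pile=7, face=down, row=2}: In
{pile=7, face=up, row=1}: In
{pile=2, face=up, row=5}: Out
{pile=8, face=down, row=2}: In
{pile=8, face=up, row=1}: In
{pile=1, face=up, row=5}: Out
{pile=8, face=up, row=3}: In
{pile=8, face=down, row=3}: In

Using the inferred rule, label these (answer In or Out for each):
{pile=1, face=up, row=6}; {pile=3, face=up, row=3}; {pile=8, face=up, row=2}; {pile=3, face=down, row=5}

The simplest hypothesis consistent with all the labels is: pile ≥ 6.

Out, Out, In, Out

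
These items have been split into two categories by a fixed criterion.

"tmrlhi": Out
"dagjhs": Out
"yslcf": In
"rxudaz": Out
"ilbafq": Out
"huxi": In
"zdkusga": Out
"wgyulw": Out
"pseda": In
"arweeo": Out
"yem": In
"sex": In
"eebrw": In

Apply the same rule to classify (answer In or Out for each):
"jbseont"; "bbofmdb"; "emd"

Out, Out, In

Every 'In' example satisfies: length ≤ 5. None of the 'Out' examples do.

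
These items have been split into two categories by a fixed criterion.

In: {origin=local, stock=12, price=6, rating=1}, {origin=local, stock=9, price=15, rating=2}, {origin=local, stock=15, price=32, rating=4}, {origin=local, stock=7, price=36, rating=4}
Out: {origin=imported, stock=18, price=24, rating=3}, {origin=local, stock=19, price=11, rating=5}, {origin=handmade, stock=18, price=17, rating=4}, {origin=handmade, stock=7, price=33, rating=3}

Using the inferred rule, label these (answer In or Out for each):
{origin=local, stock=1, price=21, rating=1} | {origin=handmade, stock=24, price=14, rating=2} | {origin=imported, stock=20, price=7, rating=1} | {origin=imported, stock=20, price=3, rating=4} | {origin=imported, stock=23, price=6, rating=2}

Rule: origin is local AND rating ≤ 4. This holds for each 'In' example and fails for each 'Out' one.

In, Out, Out, Out, Out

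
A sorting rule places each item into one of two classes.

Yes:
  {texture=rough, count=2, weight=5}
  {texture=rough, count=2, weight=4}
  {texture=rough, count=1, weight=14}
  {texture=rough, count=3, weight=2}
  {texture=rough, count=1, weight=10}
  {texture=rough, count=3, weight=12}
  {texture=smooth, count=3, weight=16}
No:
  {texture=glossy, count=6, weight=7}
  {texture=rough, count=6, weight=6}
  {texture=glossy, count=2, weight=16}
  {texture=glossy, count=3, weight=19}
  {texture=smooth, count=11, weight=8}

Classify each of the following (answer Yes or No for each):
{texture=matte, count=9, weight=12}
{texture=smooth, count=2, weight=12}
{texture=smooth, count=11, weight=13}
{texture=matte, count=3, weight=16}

The common property of the 'Yes' items is: texture is not glossy AND count ≤ 3. No 'No' item has it.
{texture=matte, count=9, weight=12}: texture is matte, count = 9, doesn't match → No.
{texture=smooth, count=2, weight=12}: texture is smooth, count = 2, fits → Yes.
{texture=smooth, count=11, weight=13}: texture is smooth, count = 11, doesn't match → No.
{texture=matte, count=3, weight=16}: texture is matte, count = 3, fits → Yes.

No, Yes, No, Yes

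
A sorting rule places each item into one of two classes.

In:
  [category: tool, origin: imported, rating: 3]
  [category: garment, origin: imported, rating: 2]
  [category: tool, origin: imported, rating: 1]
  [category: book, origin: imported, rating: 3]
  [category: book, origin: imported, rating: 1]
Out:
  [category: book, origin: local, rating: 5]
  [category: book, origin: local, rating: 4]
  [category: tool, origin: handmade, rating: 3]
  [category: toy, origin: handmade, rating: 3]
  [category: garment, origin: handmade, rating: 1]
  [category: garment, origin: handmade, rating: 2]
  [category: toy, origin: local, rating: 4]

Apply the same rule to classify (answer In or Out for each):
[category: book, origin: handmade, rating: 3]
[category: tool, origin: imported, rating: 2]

Out, In

The classifier is using: origin is imported.
[category: book, origin: handmade, rating: 3]: Out (origin is handmade). [category: tool, origin: imported, rating: 2]: In (origin is imported).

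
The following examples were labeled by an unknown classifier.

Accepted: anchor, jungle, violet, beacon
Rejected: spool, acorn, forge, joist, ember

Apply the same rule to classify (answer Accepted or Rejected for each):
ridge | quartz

Rule: even length. This holds for each 'Accepted' example and fails for each 'Rejected' one.

Rejected, Accepted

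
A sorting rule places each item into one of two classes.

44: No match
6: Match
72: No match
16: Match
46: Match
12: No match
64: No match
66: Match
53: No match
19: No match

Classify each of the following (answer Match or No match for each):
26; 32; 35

Every 'Match' example satisfies: ends in digit 6. None of the 'No match' examples do.
26 — last digit 6, hence Match.
32 — last digit 2, hence No match.
35 — last digit 5, hence No match.

Match, No match, No match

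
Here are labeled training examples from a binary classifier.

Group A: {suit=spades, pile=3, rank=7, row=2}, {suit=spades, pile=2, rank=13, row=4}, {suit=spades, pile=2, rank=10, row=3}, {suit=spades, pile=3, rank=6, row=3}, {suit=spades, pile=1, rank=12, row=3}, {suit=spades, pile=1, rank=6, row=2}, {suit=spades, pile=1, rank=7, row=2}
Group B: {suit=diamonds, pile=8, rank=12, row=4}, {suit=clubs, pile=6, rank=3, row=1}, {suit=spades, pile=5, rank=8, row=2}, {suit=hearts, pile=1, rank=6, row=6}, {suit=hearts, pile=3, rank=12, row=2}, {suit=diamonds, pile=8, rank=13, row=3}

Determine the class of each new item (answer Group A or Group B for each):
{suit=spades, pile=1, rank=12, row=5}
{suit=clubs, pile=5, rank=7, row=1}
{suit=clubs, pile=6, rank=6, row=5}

The simplest hypothesis consistent with all the labels is: suit is spades AND pile ≤ 3.
{suit=spades, pile=1, rank=12, row=5}: Group A (suit is spades, pile = 1). {suit=clubs, pile=5, rank=7, row=1}: Group B (suit is clubs, pile = 5). {suit=clubs, pile=6, rank=6, row=5}: Group B (suit is clubs, pile = 6).

Group A, Group B, Group B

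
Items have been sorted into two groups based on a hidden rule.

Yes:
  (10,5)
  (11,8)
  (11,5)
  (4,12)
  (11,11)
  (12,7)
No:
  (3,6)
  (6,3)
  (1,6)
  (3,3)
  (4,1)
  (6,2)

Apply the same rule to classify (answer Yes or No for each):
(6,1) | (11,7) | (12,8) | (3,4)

The distinguishing property — sum ≥ 15 — holds for all the 'Yes' cases and none of the 'No' cases.
(6,1) — 6+1 = 7, hence No. (11,7) — 11+7 = 18, hence Yes. (12,8) — 12+8 = 20, hence Yes. (3,4) — 3+4 = 7, hence No.

No, Yes, Yes, No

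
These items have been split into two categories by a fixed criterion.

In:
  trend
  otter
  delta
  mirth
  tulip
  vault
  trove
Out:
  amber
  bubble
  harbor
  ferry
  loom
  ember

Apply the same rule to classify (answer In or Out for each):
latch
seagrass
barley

Comparing the two groups points to one rule — contains 't'.
latch → has 't' → In.
seagrass → no 't' → Out.
barley → no 't' → Out.

In, Out, Out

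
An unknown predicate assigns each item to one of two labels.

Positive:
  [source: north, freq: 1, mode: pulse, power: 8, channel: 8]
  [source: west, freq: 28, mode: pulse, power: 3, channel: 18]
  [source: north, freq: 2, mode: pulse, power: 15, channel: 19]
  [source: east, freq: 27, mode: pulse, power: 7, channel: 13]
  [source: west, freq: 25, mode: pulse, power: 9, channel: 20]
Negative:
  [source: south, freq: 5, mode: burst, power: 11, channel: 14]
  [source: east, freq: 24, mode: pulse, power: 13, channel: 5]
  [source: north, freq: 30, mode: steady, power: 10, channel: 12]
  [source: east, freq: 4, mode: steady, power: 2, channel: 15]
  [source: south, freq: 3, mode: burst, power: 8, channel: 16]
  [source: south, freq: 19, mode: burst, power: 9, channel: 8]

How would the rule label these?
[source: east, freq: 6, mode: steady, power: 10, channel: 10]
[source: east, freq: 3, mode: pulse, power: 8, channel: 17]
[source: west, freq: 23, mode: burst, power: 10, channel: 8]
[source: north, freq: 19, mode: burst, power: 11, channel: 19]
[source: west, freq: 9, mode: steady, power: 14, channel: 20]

Negative, Positive, Negative, Negative, Negative

One predicate separates the groups cleanly: mode is pulse AND channel ≥ 8.
[source: east, freq: 6, mode: steady, power: 10, channel: 10] — mode is steady, channel = 10, hence Negative. [source: east, freq: 3, mode: pulse, power: 8, channel: 17] — mode is pulse, channel = 17, hence Positive. [source: west, freq: 23, mode: burst, power: 10, channel: 8] — mode is burst, channel = 8, hence Negative. [source: north, freq: 19, mode: burst, power: 11, channel: 19] — mode is burst, channel = 19, hence Negative. [source: west, freq: 9, mode: steady, power: 14, channel: 20] — mode is steady, channel = 20, hence Negative.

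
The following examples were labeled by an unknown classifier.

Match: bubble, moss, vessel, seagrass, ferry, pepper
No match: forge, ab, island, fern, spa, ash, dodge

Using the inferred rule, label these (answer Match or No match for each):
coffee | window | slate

One predicate separates the groups cleanly: has a double letter.
coffee: 'ff' doubled — checks out, so Match.
window: no doubled letter — does not pass, so No match.
slate: no doubled letter — does not pass, so No match.

Match, No match, No match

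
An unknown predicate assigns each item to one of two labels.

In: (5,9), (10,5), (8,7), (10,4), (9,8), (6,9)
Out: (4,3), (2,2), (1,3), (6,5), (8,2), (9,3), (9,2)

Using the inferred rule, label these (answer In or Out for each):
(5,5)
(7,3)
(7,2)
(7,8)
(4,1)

Out, Out, Out, In, Out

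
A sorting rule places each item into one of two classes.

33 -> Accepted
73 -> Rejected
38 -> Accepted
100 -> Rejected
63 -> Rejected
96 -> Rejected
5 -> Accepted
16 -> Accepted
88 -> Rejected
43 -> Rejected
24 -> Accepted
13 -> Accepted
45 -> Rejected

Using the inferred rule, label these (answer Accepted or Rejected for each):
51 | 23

Rejected, Accepted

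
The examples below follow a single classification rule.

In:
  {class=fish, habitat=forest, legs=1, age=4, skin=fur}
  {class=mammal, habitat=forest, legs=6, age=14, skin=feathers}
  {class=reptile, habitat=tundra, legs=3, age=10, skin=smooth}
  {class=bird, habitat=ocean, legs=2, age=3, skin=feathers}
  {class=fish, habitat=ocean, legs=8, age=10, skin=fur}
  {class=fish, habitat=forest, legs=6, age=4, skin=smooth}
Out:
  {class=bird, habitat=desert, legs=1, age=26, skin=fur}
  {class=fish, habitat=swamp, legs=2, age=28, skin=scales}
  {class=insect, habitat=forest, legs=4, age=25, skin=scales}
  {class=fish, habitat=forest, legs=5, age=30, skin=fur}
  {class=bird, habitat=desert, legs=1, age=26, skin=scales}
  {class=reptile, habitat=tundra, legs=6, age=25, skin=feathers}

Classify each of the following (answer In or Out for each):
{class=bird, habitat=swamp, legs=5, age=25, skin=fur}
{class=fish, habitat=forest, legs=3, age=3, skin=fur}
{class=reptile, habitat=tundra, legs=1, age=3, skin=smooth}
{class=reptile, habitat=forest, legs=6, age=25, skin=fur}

Rule: age ≤ 14. This holds for each 'In' example and fails for each 'Out' one.
{class=bird, habitat=swamp, legs=5, age=25, skin=fur}: age = 25 — does not fit, so Out.
{class=fish, habitat=forest, legs=3, age=3, skin=fur}: age = 3 — checks out, so In.
{class=reptile, habitat=tundra, legs=1, age=3, skin=smooth}: age = 3 — checks out, so In.
{class=reptile, habitat=forest, legs=6, age=25, skin=fur}: age = 25 — does not fit, so Out.

Out, In, In, Out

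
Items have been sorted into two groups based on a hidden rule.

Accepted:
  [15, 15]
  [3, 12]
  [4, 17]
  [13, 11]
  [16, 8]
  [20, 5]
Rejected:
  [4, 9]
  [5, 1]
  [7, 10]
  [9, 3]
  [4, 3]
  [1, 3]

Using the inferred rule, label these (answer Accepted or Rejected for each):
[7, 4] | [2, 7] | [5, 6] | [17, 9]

Rejected, Rejected, Rejected, Accepted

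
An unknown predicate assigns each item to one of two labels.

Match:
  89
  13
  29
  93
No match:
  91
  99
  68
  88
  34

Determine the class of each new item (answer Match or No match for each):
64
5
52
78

No match, Match, No match, No match

The rule appears to be: ≡ 1 (mod 4).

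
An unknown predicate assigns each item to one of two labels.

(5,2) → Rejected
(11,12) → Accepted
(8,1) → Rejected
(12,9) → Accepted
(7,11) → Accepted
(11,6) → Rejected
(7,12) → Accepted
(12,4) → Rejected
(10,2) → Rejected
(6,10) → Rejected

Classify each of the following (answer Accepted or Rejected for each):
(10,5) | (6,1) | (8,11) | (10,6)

Rejected, Rejected, Accepted, Rejected

The simplest hypothesis consistent with all the labels is: sum ≥ 18.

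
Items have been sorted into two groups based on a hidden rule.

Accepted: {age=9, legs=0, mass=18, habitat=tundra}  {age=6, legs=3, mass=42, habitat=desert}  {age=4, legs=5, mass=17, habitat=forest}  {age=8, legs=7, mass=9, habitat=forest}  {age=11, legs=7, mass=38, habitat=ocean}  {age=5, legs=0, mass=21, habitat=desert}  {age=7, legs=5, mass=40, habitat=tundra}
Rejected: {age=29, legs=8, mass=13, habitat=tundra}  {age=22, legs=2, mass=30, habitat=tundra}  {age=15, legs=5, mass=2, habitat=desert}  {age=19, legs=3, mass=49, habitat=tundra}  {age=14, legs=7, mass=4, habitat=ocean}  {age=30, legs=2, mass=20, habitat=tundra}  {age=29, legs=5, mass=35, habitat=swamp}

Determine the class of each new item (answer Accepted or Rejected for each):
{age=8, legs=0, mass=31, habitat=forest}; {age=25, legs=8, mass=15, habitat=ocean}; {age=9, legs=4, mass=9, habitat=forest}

A rule that fits every label: age ≤ 11 — true of each 'Accepted' example, false of each 'Rejected' one.
{age=8, legs=0, mass=31, habitat=forest}: age = 8 — fits, so Accepted.
{age=25, legs=8, mass=15, habitat=ocean}: age = 25 — doesn't match, so Rejected.
{age=9, legs=4, mass=9, habitat=forest}: age = 9 — fits, so Accepted.

Accepted, Rejected, Accepted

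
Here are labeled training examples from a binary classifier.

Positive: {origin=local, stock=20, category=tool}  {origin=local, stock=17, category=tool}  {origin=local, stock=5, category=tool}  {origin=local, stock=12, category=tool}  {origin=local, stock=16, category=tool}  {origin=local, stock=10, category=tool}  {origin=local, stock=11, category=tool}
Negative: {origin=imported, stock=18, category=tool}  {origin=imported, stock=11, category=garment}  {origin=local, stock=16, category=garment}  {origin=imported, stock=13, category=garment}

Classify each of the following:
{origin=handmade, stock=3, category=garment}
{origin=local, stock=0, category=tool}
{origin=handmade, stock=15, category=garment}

Every 'Positive' example satisfies: origin is local AND category is tool. None of the 'Negative' examples do.
Negative: {origin=handmade, stock=3, category=garment}, since origin is handmade, category is garment.
Positive: {origin=local, stock=0, category=tool}, since origin is local, category is tool.
Negative: {origin=handmade, stock=15, category=garment}, since origin is handmade, category is garment.

Negative, Positive, Negative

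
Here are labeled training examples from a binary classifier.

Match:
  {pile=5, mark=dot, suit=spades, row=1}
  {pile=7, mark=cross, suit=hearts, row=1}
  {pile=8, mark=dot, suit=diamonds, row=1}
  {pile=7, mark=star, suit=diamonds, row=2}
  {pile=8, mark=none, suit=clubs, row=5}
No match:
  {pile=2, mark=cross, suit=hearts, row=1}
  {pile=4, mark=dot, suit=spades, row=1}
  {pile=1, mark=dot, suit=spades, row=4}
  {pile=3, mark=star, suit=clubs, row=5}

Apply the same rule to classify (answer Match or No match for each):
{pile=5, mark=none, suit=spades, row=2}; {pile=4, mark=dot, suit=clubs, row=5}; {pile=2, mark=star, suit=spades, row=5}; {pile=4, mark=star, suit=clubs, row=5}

Match, No match, No match, No match

One predicate separates the groups cleanly: pile ≥ 5.
{pile=5, mark=none, suit=spades, row=2}: pile = 5, meets the rule → Match. {pile=4, mark=dot, suit=clubs, row=5}: pile = 4, fails the rule → No match. {pile=2, mark=star, suit=spades, row=5}: pile = 2, fails the rule → No match. {pile=4, mark=star, suit=clubs, row=5}: pile = 4, fails the rule → No match.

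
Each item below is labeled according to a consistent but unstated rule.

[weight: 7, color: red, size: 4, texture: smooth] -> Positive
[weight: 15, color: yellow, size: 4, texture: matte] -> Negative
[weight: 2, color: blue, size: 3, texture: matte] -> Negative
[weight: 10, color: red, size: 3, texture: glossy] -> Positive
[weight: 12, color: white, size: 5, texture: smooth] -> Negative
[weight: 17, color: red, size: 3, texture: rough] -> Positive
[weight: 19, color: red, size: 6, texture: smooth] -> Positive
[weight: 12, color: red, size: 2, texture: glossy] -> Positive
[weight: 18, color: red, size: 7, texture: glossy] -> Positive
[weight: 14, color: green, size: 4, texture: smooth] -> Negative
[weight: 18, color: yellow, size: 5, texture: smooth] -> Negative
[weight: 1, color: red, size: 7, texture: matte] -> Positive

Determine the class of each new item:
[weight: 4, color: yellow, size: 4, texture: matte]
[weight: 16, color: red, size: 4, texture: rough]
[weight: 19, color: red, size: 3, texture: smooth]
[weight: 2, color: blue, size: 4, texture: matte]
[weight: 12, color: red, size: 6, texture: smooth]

Negative, Positive, Positive, Negative, Positive

'Positive' ⟺ color is red.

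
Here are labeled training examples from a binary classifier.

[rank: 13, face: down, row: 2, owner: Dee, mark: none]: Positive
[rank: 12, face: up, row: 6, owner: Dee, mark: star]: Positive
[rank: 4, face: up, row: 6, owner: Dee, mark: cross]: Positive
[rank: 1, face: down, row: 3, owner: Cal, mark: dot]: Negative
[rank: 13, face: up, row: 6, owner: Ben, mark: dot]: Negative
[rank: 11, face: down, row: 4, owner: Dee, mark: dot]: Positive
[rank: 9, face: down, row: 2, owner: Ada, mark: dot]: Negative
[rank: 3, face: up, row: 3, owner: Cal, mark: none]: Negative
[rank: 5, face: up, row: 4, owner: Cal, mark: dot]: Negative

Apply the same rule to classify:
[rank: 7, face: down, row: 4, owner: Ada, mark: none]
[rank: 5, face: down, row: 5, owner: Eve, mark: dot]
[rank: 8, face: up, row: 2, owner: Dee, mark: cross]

Negative, Negative, Positive

The distinguishing property — owner is Dee — holds for all the 'Positive' cases and none of the 'Negative' cases.
[rank: 7, face: down, row: 4, owner: Ada, mark: none] — owner is Ada, hence Negative.
[rank: 5, face: down, row: 5, owner: Eve, mark: dot] — owner is Eve, hence Negative.
[rank: 8, face: up, row: 2, owner: Dee, mark: cross] — owner is Dee, hence Positive.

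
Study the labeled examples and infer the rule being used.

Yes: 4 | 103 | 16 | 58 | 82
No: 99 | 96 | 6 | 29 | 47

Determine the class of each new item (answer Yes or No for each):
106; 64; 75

Yes, Yes, No

One predicate separates the groups cleanly: ≡ 1 (mod 3).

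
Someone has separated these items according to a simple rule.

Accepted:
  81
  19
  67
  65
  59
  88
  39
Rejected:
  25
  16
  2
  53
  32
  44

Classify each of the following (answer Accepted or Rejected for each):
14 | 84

The simplest hypothesis consistent with all the labels is: digit sum ≥ 9.
14: digit sum 1+4 = 5, does not satisfy this → Rejected.
84: digit sum 8+4 = 12, meets the rule → Accepted.

Rejected, Accepted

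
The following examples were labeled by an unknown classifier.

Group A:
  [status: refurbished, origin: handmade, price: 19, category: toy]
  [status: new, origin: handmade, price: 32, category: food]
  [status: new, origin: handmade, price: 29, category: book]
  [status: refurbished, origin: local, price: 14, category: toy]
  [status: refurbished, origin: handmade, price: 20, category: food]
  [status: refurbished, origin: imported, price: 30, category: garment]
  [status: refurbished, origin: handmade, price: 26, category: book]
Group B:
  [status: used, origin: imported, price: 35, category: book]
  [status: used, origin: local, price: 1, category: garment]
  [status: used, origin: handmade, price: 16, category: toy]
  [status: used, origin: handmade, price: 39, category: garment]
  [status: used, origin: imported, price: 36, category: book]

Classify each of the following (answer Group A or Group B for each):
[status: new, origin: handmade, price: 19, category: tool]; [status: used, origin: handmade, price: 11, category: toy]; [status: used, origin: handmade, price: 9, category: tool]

Checking candidate rules against both groups, what survives is: status is not used.
[status: new, origin: handmade, price: 19, category: tool]: status is new — fits, so Group A.
[status: used, origin: handmade, price: 11, category: toy]: status is used — does not fit, so Group B.
[status: used, origin: handmade, price: 9, category: tool]: status is used — does not fit, so Group B.

Group A, Group B, Group B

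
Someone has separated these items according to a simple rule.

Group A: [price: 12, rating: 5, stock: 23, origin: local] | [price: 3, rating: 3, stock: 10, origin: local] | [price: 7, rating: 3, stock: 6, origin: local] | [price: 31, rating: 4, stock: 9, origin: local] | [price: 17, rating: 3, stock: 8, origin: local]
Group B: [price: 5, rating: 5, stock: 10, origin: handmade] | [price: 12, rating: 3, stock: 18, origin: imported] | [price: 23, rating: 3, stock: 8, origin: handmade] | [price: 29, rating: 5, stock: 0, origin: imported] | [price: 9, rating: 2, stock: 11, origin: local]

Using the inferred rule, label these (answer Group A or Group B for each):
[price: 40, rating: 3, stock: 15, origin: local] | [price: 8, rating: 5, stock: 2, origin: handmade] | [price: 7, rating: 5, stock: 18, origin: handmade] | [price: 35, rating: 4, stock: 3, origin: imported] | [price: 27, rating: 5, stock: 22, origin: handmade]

Group A, Group B, Group B, Group B, Group B

Every 'Group A' example satisfies: origin is local AND rating ≥ 3. None of the 'Group B' examples do.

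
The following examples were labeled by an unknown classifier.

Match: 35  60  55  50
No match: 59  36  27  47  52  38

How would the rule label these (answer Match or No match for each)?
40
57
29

Match, No match, No match

Every 'Match' example satisfies: multiple of 5. None of the 'No match' examples do.
40: 40 = 5·8 — qualifies, so Match.
57: 57 = 5·11 + 2 — fails the rule, so No match.
29: 29 = 5·5 + 4 — fails the rule, so No match.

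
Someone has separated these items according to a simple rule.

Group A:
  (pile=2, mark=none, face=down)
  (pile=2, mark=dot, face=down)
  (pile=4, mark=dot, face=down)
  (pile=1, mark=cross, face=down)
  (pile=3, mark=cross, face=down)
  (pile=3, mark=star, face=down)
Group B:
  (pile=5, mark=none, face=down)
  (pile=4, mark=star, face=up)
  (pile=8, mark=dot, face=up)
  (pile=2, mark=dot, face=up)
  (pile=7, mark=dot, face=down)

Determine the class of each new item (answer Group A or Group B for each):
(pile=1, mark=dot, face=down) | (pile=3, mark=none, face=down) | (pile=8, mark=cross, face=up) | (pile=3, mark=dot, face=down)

The common property of the 'Group A' items is: face is down AND pile ≤ 4. No 'Group B' item has it.
(pile=1, mark=dot, face=down) — face is down, pile = 1, hence Group A.
(pile=3, mark=none, face=down) — face is down, pile = 3, hence Group A.
(pile=8, mark=cross, face=up) — face is up, pile = 8, hence Group B.
(pile=3, mark=dot, face=down) — face is down, pile = 3, hence Group A.

Group A, Group A, Group B, Group A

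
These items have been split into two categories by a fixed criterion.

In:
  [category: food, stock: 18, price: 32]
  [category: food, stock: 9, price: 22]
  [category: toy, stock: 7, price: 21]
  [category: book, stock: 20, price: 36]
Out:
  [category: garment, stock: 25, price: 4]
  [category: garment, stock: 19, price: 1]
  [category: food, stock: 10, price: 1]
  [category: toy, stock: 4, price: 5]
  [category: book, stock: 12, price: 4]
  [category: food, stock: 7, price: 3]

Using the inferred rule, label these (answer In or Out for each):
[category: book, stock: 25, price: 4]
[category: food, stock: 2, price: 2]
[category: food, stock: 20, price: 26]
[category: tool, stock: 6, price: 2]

Out, Out, In, Out

Every 'In' example satisfies: price ≥ 21. None of the 'Out' examples do.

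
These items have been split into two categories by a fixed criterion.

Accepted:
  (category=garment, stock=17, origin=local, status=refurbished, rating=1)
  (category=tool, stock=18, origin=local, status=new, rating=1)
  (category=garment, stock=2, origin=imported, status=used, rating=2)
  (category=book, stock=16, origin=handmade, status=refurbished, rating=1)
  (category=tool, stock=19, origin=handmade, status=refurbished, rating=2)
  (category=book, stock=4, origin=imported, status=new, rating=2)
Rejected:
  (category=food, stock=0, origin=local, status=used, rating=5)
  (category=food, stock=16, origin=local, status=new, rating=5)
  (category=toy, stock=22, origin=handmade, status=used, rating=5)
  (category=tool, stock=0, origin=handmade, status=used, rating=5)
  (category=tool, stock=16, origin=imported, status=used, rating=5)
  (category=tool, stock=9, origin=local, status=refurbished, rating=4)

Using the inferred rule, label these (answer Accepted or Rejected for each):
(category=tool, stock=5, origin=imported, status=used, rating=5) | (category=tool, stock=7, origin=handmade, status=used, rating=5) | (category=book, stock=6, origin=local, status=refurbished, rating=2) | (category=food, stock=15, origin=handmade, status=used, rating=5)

Rejected, Rejected, Accepted, Rejected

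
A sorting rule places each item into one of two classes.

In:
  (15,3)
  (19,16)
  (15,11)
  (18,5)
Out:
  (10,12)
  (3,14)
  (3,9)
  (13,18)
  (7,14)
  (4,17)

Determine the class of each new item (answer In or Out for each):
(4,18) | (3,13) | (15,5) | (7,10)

Out, Out, In, Out

The pattern is that an item is 'In' exactly when: first > second.
(4,18): 4 < 18 — fails the rule, so Out. (3,13): 3 < 13 — fails the rule, so Out. (15,5): 15 > 5 — passes, so In. (7,10): 7 < 10 — fails the rule, so Out.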